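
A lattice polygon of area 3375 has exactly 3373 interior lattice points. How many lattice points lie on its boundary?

6

Pick's theorem gives A = I + B/2 − 1, so B = 2(A − I + 1) = 2(3375 − 3373 + 1) = 6.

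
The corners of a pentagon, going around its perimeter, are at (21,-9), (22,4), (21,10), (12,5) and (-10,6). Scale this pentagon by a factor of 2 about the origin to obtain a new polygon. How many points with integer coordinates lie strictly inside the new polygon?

974

Using the shoelace formula, 2A = |(21·4 − 22·(-9)) + (22·10 − 21·4) + (21·5 − 12·10) + (12·6 − (-10)·5) + ((-10)·(-9) − 21·6)| = 489, so the area is 244.5.
The number of boundary lattice points is Σ gcd(|Δx|,|Δy|) = gcd(1,13) + gcd(1,6) + gcd(9,5) + gcd(22,1) + gcd(31,15) = 1+1+1+1+1 = 5.
Scaling by 2 multiplies the area by 2² = 4 (so the new area is 978) and multiplies the boundary lattice-point count by 2, giving 10.
By Pick's theorem, the interior count of the dilated polygon is 978 − 10/2 + 1 = 974.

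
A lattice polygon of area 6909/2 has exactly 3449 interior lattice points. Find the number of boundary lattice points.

Pick's theorem gives A = I + B/2 − 1, so B = 2(A − I + 1) = 2(6909/2 − 3449 + 1) = 13.

13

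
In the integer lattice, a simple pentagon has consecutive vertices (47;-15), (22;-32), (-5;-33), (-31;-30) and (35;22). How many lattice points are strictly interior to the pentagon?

The shoelace formula gives twice the area as |(47·(-32) − 22·(-15)) + (22·(-33) − (-5)·(-32)) + ((-5)·(-30) − (-31)·(-33)) + ((-31)·22 − 35·(-30)) + (35·(-15) − 47·22)| = 4124, so the area is 2062.
The number of boundary lattice points is Σ gcd(|Δx|,|Δy|) = gcd(25,17) + gcd(27,1) + gcd(26,3) + gcd(66,52) + gcd(12,37) = 1+1+1+2+1 = 6.
By Pick's theorem A = I + B/2 − 1, so I = 2062 − 6/2 + 1 = 2060.

2060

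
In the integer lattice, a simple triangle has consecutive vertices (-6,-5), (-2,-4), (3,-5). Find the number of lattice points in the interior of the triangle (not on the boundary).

0

By the shoelace formula, twice the signed area is |[(-6)·(-4) − (-2)·(-5)] + [(-2)·(-5) − 3·(-4)] + [3·(-5) − (-6)·(-5)]| = 9, so the area is 9/2.
Along each edge there are gcd(|Δx|,|Δy|)+1 lattice points, so counting each shared vertex once the boundary has gcd(4,1) + gcd(5,1) + gcd(9,0) = 1+1+9 = 11.
By Pick's theorem A = I + B/2 − 1, so I = 9/2 − 11/2 + 1 = 0.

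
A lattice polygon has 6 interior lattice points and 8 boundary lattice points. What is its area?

9

Pick's theorem states A = I + B/2 − 1, so A = 6 + 8/2 − 1 = 9.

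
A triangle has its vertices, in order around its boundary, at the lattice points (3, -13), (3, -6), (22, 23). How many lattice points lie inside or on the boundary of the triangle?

The shoelace formula gives twice the area as |[3·(-6) − 3·(-13)] + [3·23 − 22·(-6)] + [22·(-13) − 3·23]| = 133, so the area is 133/2.
The number of boundary lattice points is Σ gcd(|Δx|,|Δy|) = gcd(0,7) + gcd(19,29) + gcd(19,36) = 7+1+1 = 9.
Pick's theorem gives I = A − B/2 + 1 = 133/2 − 9/2 + 1 = 63, so the closed region contains I + B = 63 + 9 = 72 lattice points.

72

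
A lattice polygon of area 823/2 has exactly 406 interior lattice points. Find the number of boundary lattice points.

Pick's theorem gives A = I + B/2 − 1, so B = 2(A − I + 1) = 2(823/2 − 406 + 1) = 13.

13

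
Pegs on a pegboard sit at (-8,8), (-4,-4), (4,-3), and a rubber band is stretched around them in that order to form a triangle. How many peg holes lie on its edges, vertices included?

6

The number of boundary lattice points is Σ gcd(|Δx|,|Δy|) = gcd(4,12) + gcd(8,1) + gcd(12,11) = 4+1+1 = 6.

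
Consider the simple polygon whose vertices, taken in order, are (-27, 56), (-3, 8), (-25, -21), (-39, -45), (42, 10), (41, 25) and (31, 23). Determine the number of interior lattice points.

2578

Using the shoelace formula, 2A = |[(-27)·8 − (-3)·56] + [(-3)·(-21) − (-25)·8] + [(-25)·(-45) − (-39)·(-21)] + [(-39)·10 − 42·(-45)] + [42·25 − 41·10] + [41·23 − 31·25] + [31·56 − (-27)·23]| = 5186, so the area is 2593.
Along each edge there are gcd(|Δx|,|Δy|)+1 lattice points, so counting each shared vertex once the boundary has gcd(24,48) + gcd(22,29) + gcd(14,24) + gcd(81,55) + gcd(1,15) + gcd(10,2) + gcd(58,33) = 24+1+2+1+1+2+1 = 32.
By Pick's theorem A = I + B/2 − 1, so I = 2593 − 32/2 + 1 = 2578.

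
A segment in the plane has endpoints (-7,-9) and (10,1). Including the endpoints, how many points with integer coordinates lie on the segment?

The number of lattice points on a segment between lattice points is gcd(|Δx|,|Δy|) + 1 = gcd(17,10) + 1 = 1 + 1 = 2.

2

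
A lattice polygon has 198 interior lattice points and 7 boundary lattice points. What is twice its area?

401

Pick's theorem states A = I + B/2 − 1, so A = 198 + 7/2 − 1 = 401/2.
Hence 2A = 401.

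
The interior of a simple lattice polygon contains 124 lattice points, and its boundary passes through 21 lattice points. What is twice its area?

By Pick's theorem, A = I + B/2 − 1 = 124 + 21/2 − 1 = 267/2.
Hence 2A = 267.

267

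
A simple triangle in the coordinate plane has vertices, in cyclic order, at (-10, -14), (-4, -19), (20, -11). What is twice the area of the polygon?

168

By the shoelace formula, twice the signed area is |[(-10)·(-19) − (-4)·(-14)] + [(-4)·(-11) − 20·(-19)] + [20·(-14) − (-10)·(-11)]| = 168, so the area is 84.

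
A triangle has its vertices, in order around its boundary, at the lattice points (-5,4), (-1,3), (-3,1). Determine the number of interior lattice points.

By the shoelace formula, twice the signed area is |((-5)·3 − (-1)·4) + ((-1)·1 − (-3)·3) + ((-3)·4 − (-5)·1)| = 10, so the area is 5.
Summing gcd(|Δx|,|Δy|) over the edges gives the boundary count: gcd(4,1) + gcd(2,2) + gcd(2,3) = 1+2+1 = 4.
By Pick's theorem A = I + B/2 − 1, so I = 5 − 4/2 + 1 = 4.

4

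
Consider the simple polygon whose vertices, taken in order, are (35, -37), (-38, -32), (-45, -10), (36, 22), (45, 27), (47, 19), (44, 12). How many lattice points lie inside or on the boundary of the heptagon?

3489

The shoelace formula gives twice the area as |[35·(-32) − (-38)·(-37)] + [(-38)·(-10) − (-45)·(-32)] + [(-45)·22 − 36·(-10)] + [36·27 − 45·22] + [45·19 − 47·27] + [47·12 − 44·19] + [44·(-37) − 35·12]| = 6968, so the area is 3484.
Summing gcd(|Δx|,|Δy|) over the edges gives the boundary count: gcd(73,5) + gcd(7,22) + gcd(81,32) + gcd(9,5) + gcd(2,8) + gcd(3,7) + gcd(9,49) = 1+1+1+1+2+1+1 = 8.
Pick's theorem gives I = A − B/2 + 1 = 3484 − 8/2 + 1 = 3481, so the closed region contains I + B = 3481 + 8 = 3489 lattice points.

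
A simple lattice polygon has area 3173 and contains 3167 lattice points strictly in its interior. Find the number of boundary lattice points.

Pick's theorem gives A = I + B/2 − 1, so B = 2(A − I + 1) = 2(3173 − 3167 + 1) = 14.

14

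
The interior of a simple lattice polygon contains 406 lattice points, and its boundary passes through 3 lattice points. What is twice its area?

By Pick's theorem, A = I + B/2 − 1 = 406 + 3/2 − 1 = 813/2.
Hence 2A = 813.

813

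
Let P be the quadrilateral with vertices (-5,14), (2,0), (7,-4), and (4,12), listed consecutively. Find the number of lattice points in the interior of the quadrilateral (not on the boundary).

Using the shoelace formula, 2A = |((-5)·0 − 2·14) + (2·(-4) − 7·0) + (7·12 − 4·(-4)) + (4·14 − (-5)·12)| = 180, so the area is 90.
The number of boundary lattice points is Σ gcd(|Δx|,|Δy|) = gcd(7,14) + gcd(5,4) + gcd(3,16) + gcd(9,2) = 7+1+1+1 = 10.
Pick's theorem gives I = A − B/2 + 1 = 90 − 10/2 + 1 = 86.

86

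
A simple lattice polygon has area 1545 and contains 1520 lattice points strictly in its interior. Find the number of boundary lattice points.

52

Pick's theorem gives A = I + B/2 − 1, so B = 2(A − I + 1) = 2(1545 − 1520 + 1) = 52.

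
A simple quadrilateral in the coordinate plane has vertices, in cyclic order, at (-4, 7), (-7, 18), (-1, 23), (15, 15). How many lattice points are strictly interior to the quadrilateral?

Using the shoelace formula, 2A = |((-4)·18 − (-7)·7) + ((-7)·23 − (-1)·18) + ((-1)·15 − 15·23) + (15·7 − (-4)·15)| = 361, so the area is 180.5.
The number of boundary lattice points is Σ gcd(|Δx|,|Δy|) = gcd(3,11) + gcd(6,5) + gcd(16,8) + gcd(19,8) = 1+1+8+1 = 11.
Pick's theorem gives I = A − B/2 + 1 = 180.5 − 11/2 + 1 = 176.

176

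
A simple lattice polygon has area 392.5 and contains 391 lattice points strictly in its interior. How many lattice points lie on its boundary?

Pick's theorem gives A = I + B/2 − 1, so B = 2(A − I + 1) = 2(392.5 − 391 + 1) = 5.

5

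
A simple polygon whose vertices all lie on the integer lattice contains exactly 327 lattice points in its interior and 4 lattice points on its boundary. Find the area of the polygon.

Pick's theorem states A = I + B/2 − 1, so A = 327 + 4/2 − 1 = 328.

328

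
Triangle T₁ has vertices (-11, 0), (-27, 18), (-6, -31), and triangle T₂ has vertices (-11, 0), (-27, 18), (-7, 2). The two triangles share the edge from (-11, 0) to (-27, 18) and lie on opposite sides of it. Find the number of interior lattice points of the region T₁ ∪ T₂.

The union is the simple quadrilateral with vertices (-11, 0), (-6, -31), (-27, 18), (-7, 2) in order.
The shoelace formula gives twice the area as |[(-11)·(-31) − (-6)·0] + [(-6)·18 − (-27)·(-31)] + [(-27)·2 − (-7)·18] + [(-7)·0 − (-11)·2]| = 510, so the area is 255.
Along each edge there are gcd(|Δx|,|Δy|)+1 lattice points, so counting each shared vertex once the boundary has gcd(5,31) + gcd(21,49) + gcd(20,16) + gcd(4,2) = 1+7+4+2 = 14.
By Pick's theorem I = A − B/2 + 1 = 255 − 14/2 + 1 = 249.

249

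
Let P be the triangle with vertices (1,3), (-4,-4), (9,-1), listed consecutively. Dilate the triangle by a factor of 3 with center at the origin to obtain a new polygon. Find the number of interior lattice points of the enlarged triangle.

334

By the shoelace formula, twice the signed area is |(1·(-4) − (-4)·3) + ((-4)·(-1) − 9·(-4)) + (9·3 − 1·(-1))| = 76, so the area is 38.
Along each edge there are gcd(|Δx|,|Δy|)+1 lattice points, so counting each shared vertex once the boundary has gcd(5,7) + gcd(13,3) + gcd(8,4) = 1+1+4 = 6.
Scaling by 3 multiplies the area by 3² = 9 (so the new area is 342) and multiplies the boundary lattice-point count by 3, giving 18.
By Pick's theorem, the interior count of the dilated polygon is 342 − 18/2 + 1 = 334.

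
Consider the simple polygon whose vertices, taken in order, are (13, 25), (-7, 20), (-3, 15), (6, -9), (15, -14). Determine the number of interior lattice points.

By the shoelace formula, twice the signed area is |(13·20 − (-7)·25) + ((-7)·15 − (-3)·20) + ((-3)·(-9) − 6·15) + (6·(-14) − 15·(-9)) + (15·25 − 13·(-14))| = 935, so the area is 467.5.
Summing gcd(|Δx|,|Δy|) over the edges gives the boundary count: gcd(20,5) + gcd(4,5) + gcd(9,24) + gcd(9,5) + gcd(2,39) = 5+1+3+1+1 = 11.
By Pick's theorem A = I + B/2 − 1, so I = 467.5 − 11/2 + 1 = 463.

463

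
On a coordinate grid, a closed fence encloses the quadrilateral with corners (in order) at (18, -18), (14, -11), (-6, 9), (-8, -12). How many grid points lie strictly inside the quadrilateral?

Using the shoelace formula, 2A = |(18·(-11) − 14·(-18)) + (14·9 − (-6)·(-11)) + ((-6)·(-12) − (-8)·9) + ((-8)·(-18) − 18·(-12))| = 618, so the area is 309.
Summing gcd(|Δx|,|Δy|) over the edges gives the boundary count: gcd(4,7) + gcd(20,20) + gcd(2,21) + gcd(26,6) = 1+20+1+2 = 24.
Pick's theorem gives I = A − B/2 + 1 = 309 − 24/2 + 1 = 298.

298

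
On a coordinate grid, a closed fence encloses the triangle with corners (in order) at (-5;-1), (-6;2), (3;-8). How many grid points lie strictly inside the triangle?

8

Using the shoelace formula, 2A = |((-5)·2 − (-6)·(-1)) + ((-6)·(-8) − 3·2) + (3·(-1) − (-5)·(-8))| = 17, so the area is 17/2.
The number of boundary lattice points is Σ gcd(|Δx|,|Δy|) = gcd(1,3) + gcd(9,10) + gcd(8,7) = 1+1+1 = 3.
By Pick's theorem A = I + B/2 − 1, so I = 17/2 − 3/2 + 1 = 8.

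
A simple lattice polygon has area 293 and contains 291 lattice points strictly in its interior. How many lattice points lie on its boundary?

Pick's theorem gives A = I + B/2 − 1, so B = 2(A − I + 1) = 2(293 − 291 + 1) = 6.

6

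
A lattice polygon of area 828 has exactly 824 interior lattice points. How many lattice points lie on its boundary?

Pick's theorem gives A = I + B/2 − 1, so B = 2(A − I + 1) = 2(828 − 824 + 1) = 10.

10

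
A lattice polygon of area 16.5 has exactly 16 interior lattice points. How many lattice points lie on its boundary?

3

Pick's theorem gives A = I + B/2 − 1, so B = 2(A − I + 1) = 2(16.5 − 16 + 1) = 3.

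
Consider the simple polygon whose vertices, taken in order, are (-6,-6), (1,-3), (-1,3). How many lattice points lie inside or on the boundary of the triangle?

27

By the shoelace formula, twice the signed area is |((-6)·(-3) − 1·(-6)) + (1·3 − (-1)·(-3)) + ((-1)·(-6) − (-6)·3)| = 48, so the area is 24.
Along each edge there are gcd(|Δx|,|Δy|)+1 lattice points, so counting each shared vertex once the boundary has gcd(7,3) + gcd(2,6) + gcd(5,9) = 1+2+1 = 4.
Pick's theorem gives I = A − B/2 + 1 = 24 − 4/2 + 1 = 23, so the closed region contains I + B = 23 + 4 = 27 lattice points.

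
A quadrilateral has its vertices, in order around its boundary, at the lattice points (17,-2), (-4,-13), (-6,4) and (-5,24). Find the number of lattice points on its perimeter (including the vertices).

The number of boundary lattice points is Σ gcd(|Δx|,|Δy|) = gcd(21,11) + gcd(2,17) + gcd(1,20) + gcd(22,26) = 1+1+1+2 = 5.

5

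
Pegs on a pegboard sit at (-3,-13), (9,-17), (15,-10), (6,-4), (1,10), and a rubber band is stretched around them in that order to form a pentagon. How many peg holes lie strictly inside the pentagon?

203

The shoelace formula gives twice the area as |((-3)·(-17) − 9·(-13)) + (9·(-10) − 15·(-17)) + (15·(-4) − 6·(-10)) + (6·10 − 1·(-4)) + (1·(-13) − (-3)·10)| = 414, so the area is 207.
The number of boundary lattice points is Σ gcd(|Δx|,|Δy|) = gcd(12,4) + gcd(6,7) + gcd(9,6) + gcd(5,14) + gcd(4,23) = 4+1+3+1+1 = 10.
By Pick's theorem A = I + B/2 − 1, so I = 207 − 10/2 + 1 = 203.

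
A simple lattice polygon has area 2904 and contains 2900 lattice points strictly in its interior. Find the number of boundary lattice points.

Pick's theorem gives A = I + B/2 − 1, so B = 2(A − I + 1) = 2(2904 − 2900 + 1) = 10.

10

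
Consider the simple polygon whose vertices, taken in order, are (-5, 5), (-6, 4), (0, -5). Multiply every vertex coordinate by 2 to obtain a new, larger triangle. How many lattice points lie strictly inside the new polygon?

22

By the shoelace formula, twice the signed area is |[(-5)·4 − (-6)·5] + [(-6)·(-5) − 0·4] + [0·5 − (-5)·(-5)]| = 15, so the area is 7.5.
Along each edge there are gcd(|Δx|,|Δy|)+1 lattice points, so counting each shared vertex once the boundary has gcd(1,1) + gcd(6,9) + gcd(5,10) = 1+3+5 = 9.
Scaling by 2 multiplies the area by 2² = 4 (so the new area is 30) and multiplies the boundary lattice-point count by 2, giving 18.
By Pick's theorem, the interior count of the dilated polygon is 30 − 18/2 + 1 = 22.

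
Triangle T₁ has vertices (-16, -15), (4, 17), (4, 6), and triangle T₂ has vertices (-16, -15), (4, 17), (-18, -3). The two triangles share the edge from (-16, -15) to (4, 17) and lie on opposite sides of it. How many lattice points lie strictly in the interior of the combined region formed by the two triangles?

255

The union is the simple quadrilateral with vertices (-16, -15), (4, 6), (4, 17), (-18, -3) in order.
By the shoelace formula, twice the signed area is |[(-16)·6 − 4·(-15)] + [4·17 − 4·6] + [4·(-3) − (-18)·17] + [(-18)·(-15) − (-16)·(-3)]| = 524, so the area is 262.
Along each edge there are gcd(|Δx|,|Δy|)+1 lattice points, so counting each shared vertex once the boundary has gcd(20,21) + gcd(0,11) + gcd(22,20) + gcd(2,12) = 1+11+2+2 = 16.
By Pick's theorem I = A − B/2 + 1 = 262 − 16/2 + 1 = 255.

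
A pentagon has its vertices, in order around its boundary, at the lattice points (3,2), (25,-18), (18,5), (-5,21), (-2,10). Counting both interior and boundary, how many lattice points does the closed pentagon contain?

357

By the shoelace formula, twice the signed area is |[3·(-18) − 25·2] + [25·5 − 18·(-18)] + [18·21 − (-5)·5] + [(-5)·10 − (-2)·21] + [(-2)·2 − 3·10]| = 706, so the area is 353.
Along each edge there are gcd(|Δx|,|Δy|)+1 lattice points, so counting each shared vertex once the boundary has gcd(22,20) + gcd(7,23) + gcd(23,16) + gcd(3,11) + gcd(5,8) = 2+1+1+1+1 = 6.
Pick's theorem gives I = A − B/2 + 1 = 353 − 6/2 + 1 = 351, so the closed region contains I + B = 351 + 6 = 357 lattice points.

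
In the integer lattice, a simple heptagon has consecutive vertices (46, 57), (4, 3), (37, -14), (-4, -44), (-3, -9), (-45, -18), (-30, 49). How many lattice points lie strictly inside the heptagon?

4541

By the shoelace formula, twice the signed area is |[46·3 − 4·57] + [4·(-14) − 37·3] + [37·(-44) − (-4)·(-14)] + [(-4)·(-9) − (-3)·(-44)] + [(-3)·(-18) − (-45)·(-9)] + [(-45)·49 − (-30)·(-18)] + [(-30)·57 − 46·49]| = 9097, so the area is 9097/2.
Along each edge there are gcd(|Δx|,|Δy|)+1 lattice points, so counting each shared vertex once the boundary has gcd(42,54) + gcd(33,17) + gcd(41,30) + gcd(1,35) + gcd(42,9) + gcd(15,67) + gcd(76,8) = 6+1+1+1+3+1+4 = 17.
Pick's theorem gives I = A − B/2 + 1 = 9097/2 − 17/2 + 1 = 4541.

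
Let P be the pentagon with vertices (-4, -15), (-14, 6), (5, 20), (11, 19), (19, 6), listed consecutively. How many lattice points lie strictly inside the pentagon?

By the shoelace formula, twice the signed area is |((-4)·6 − (-14)·(-15)) + ((-14)·20 − 5·6) + (5·19 − 11·20) + (11·6 − 19·19) + (19·(-15) − (-4)·6)| = 1225, so the area is 612.5.
Along each edge there are gcd(|Δx|,|Δy|)+1 lattice points, so counting each shared vertex once the boundary has gcd(10,21) + gcd(19,14) + gcd(6,1) + gcd(8,13) + gcd(23,21) = 1+1+1+1+1 = 5.
Pick's theorem gives I = A − B/2 + 1 = 612.5 − 5/2 + 1 = 611.

611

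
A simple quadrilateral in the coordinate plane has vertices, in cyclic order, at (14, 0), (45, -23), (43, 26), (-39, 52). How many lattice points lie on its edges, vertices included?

Along each edge there are gcd(|Δx|,|Δy|)+1 lattice points, so counting each shared vertex once the boundary has gcd(31,23) + gcd(2,49) + gcd(82,26) + gcd(53,52) = 1+1+2+1 = 5.

5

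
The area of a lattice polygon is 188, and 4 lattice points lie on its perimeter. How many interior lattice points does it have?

From Pick's theorem, I = A − B/2 + 1 = 188 − 4/2 + 1 = 187.

187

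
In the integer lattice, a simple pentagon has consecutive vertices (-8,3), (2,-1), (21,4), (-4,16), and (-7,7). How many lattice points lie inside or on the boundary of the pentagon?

256

Using the shoelace formula, 2A = |((-8)·(-1) − 2·3) + (2·4 − 21·(-1)) + (21·16 − (-4)·4) + ((-4)·7 − (-7)·16) + ((-7)·3 − (-8)·7)| = 502, so the area is 251.
Summing gcd(|Δx|,|Δy|) over the edges gives the boundary count: gcd(10,4) + gcd(19,5) + gcd(25,12) + gcd(3,9) + gcd(1,4) = 2+1+1+3+1 = 8.
Pick's theorem gives I = A − B/2 + 1 = 251 − 8/2 + 1 = 248, so the closed region contains I + B = 248 + 8 = 256 lattice points.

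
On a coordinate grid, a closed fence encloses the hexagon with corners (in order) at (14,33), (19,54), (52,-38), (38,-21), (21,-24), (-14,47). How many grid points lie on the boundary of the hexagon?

19

The number of boundary lattice points is Σ gcd(|Δx|,|Δy|) = gcd(5,21) + gcd(33,92) + gcd(14,17) + gcd(17,3) + gcd(35,71) + gcd(28,14) = 1+1+1+1+1+14 = 19.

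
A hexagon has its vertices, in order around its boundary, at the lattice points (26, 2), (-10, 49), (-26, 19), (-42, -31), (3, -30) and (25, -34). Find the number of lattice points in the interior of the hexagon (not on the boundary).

3455

Using the shoelace formula, 2A = |(26·49 − (-10)·2) + ((-10)·19 − (-26)·49) + ((-26)·(-31) − (-42)·19) + ((-42)·(-30) − 3·(-31)) + (3·(-34) − 25·(-30)) + (25·2 − 26·(-34))| = 6917, so the area is 3458.5.
The number of boundary lattice points is Σ gcd(|Δx|,|Δy|) = gcd(36,47) + gcd(16,30) + gcd(16,50) + gcd(45,1) + gcd(22,4) + gcd(1,36) = 1+2+2+1+2+1 = 9.
By Pick's theorem A = I + B/2 − 1, so I = 3458.5 − 9/2 + 1 = 3455.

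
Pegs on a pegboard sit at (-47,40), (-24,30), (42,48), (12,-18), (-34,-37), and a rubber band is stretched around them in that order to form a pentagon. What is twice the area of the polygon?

8349

By the shoelace formula, twice the signed area is |((-47)·30 − (-24)·40) + ((-24)·48 − 42·30) + (42·(-18) − 12·48) + (12·(-37) − (-34)·(-18)) + ((-34)·40 − (-47)·(-37))| = 8349, so the area is 8349/2.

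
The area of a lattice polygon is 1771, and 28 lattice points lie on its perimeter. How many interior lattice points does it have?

From Pick's theorem, I = A − B/2 + 1 = 1771 − 28/2 + 1 = 1758.

1758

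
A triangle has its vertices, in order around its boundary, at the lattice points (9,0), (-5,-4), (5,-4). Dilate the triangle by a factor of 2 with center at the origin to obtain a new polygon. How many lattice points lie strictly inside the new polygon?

65

The shoelace formula gives twice the area as |[9·(-4) − (-5)·0] + [(-5)·(-4) − 5·(-4)] + [5·0 − 9·(-4)]| = 40, so the area is 20.
The number of boundary lattice points is Σ gcd(|Δx|,|Δy|) = gcd(14,4) + gcd(10,0) + gcd(4,4) = 2+10+4 = 16.
Scaling by 2 multiplies the area by 2² = 4 (so the new area is 80) and multiplies the boundary lattice-point count by 2, giving 32.
By Pick's theorem, the interior count of the dilated polygon is 80 − 32/2 + 1 = 65.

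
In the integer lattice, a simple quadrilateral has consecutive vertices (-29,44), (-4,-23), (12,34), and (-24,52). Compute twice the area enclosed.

The shoelace formula gives twice the area as |[(-29)·(-23) − (-4)·44] + [(-4)·34 − 12·(-23)] + [12·52 − (-24)·34] + [(-24)·44 − (-29)·52]| = 2875, so the area is 2875/2.

2875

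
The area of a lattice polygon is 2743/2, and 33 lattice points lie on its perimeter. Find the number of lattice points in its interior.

1356

Pick's theorem A = I + B/2 − 1 rearranges to I = A − B/2 + 1 = 2743/2 − 33/2 + 1 = 1356.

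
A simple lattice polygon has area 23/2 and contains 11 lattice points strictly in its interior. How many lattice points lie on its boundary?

3

Pick's theorem gives A = I + B/2 − 1, so B = 2(A − I + 1) = 2(23/2 − 11 + 1) = 3.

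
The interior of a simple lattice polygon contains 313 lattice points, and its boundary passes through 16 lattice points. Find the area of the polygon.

By Pick's theorem, A = I + B/2 − 1 = 313 + 16/2 − 1 = 320.

320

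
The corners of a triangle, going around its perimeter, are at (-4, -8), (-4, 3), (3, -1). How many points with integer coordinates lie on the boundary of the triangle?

The number of boundary lattice points is Σ gcd(|Δx|,|Δy|) = gcd(0,11) + gcd(7,4) + gcd(7,7) = 11+1+7 = 19.

19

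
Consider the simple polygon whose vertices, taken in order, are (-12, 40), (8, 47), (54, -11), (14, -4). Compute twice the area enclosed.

Using the shoelace formula, 2A = |[(-12)·47 − 8·40] + [8·(-11) − 54·47] + [54·(-4) − 14·(-11)] + [14·40 − (-12)·(-4)]| = 3060, so the area is 1530.

3060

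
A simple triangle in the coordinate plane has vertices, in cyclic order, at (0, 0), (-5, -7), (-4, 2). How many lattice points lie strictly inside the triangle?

18

The shoelace formula gives twice the area as |[0·(-7) − (-5)·0] + [(-5)·2 − (-4)·(-7)] + [(-4)·0 − 0·2]| = 38, so the area is 19.
The number of boundary lattice points is Σ gcd(|Δx|,|Δy|) = gcd(5,7) + gcd(1,9) + gcd(4,2) = 1+1+2 = 4.
Pick's theorem gives I = A − B/2 + 1 = 19 − 4/2 + 1 = 18.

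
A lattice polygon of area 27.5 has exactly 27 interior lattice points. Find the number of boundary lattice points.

3

Pick's theorem gives A = I + B/2 − 1, so B = 2(A − I + 1) = 2(27.5 − 27 + 1) = 3.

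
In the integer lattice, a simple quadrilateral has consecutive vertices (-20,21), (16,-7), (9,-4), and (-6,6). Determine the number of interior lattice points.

82

The shoelace formula gives twice the area as |[(-20)·(-7) − 16·21] + [16·(-4) − 9·(-7)] + [9·6 − (-6)·(-4)] + [(-6)·21 − (-20)·6]| = 173, so the area is 86.5.
Along each edge there are gcd(|Δx|,|Δy|)+1 lattice points, so counting each shared vertex once the boundary has gcd(36,28) + gcd(7,3) + gcd(15,10) + gcd(14,15) = 4+1+5+1 = 11.
By Pick's theorem A = I + B/2 − 1, so I = 86.5 − 11/2 + 1 = 82.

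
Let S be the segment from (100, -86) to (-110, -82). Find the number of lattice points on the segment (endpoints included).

3

The number of lattice points on a segment between lattice points is gcd(|Δx|,|Δy|) + 1 = gcd(210,4) + 1 = 2 + 1 = 3.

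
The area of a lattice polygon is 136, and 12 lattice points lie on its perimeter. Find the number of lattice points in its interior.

From Pick's theorem, I = A − B/2 + 1 = 136 − 12/2 + 1 = 131.

131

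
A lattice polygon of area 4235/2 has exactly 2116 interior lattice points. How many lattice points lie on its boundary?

5

Pick's theorem gives A = I + B/2 − 1, so B = 2(A − I + 1) = 2(4235/2 − 2116 + 1) = 5.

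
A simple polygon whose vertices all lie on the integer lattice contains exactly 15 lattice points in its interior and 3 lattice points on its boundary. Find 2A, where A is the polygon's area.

Pick's theorem states A = I + B/2 − 1, so A = 15 + 3/2 − 1 = 31/2.
Hence 2A = 31.

31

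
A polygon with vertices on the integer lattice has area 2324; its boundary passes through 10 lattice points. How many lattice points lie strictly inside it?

2320

Pick's theorem A = I + B/2 − 1 rearranges to I = A − B/2 + 1 = 2324 − 10/2 + 1 = 2320.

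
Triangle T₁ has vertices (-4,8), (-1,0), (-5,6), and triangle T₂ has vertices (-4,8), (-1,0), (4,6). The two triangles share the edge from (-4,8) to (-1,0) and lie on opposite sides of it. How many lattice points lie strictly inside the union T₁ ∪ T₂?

The union is the simple quadrilateral with vertices (-4,8), (-5,6), (-1,0), (4,6) in order.
Using the shoelace formula, 2A = |((-4)·6 − (-5)·8) + ((-5)·0 − (-1)·6) + ((-1)·6 − 4·0) + (4·8 − (-4)·6)| = 72, so the area is 36.
Summing gcd(|Δx|,|Δy|) over the edges gives the boundary count: gcd(1,2) + gcd(4,6) + gcd(5,6) + gcd(8,2) = 1+2+1+2 = 6.
By Pick's theorem I = A − B/2 + 1 = 36 − 6/2 + 1 = 34.

34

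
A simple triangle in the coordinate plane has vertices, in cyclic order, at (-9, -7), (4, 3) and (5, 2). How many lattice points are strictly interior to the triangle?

11

By the shoelace formula, twice the signed area is |((-9)·3 − 4·(-7)) + (4·2 − 5·3) + (5·(-7) − (-9)·2)| = 23, so the area is 23/2.
Summing gcd(|Δx|,|Δy|) over the edges gives the boundary count: gcd(13,10) + gcd(1,1) + gcd(14,9) = 1+1+1 = 3.
By Pick's theorem A = I + B/2 − 1, so I = 23/2 − 3/2 + 1 = 11.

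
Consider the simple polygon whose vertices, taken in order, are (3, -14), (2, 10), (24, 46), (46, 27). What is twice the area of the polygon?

Using the shoelace formula, 2A = |[3·10 − 2·(-14)] + [2·46 − 24·10] + [24·27 − 46·46] + [46·(-14) − 3·27]| = 2283, so the area is 2283/2.

2283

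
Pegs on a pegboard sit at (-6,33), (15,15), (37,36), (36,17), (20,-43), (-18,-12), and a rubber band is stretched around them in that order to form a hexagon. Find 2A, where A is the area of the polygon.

Using the shoelace formula, 2A = |[(-6)·15 − 15·33] + [15·36 − 37·15] + [37·17 − 36·36] + [36·(-43) − 20·17] + [20·(-12) − (-18)·(-43)] + [(-18)·33 − (-6)·(-12)]| = 4835, so the area is 2417.5.

4835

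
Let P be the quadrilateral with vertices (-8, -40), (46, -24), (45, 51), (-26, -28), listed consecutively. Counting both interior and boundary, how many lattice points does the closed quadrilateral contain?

By the shoelace formula, twice the signed area is |((-8)·(-24) − 46·(-40)) + (46·51 − 45·(-24)) + (45·(-28) − (-26)·51) + ((-26)·(-40) − (-8)·(-28))| = 6340, so the area is 3170.
The number of boundary lattice points is Σ gcd(|Δx|,|Δy|) = gcd(54,16) + gcd(1,75) + gcd(71,79) + gcd(18,12) = 2+1+1+6 = 10.
Pick's theorem gives I = A − B/2 + 1 = 3170 − 10/2 + 1 = 3166, so the closed region contains I + B = 3166 + 10 = 3176 lattice points.

3176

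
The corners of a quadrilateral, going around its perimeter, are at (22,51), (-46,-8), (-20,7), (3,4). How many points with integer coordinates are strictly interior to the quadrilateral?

Using the shoelace formula, 2A = |[22·(-8) − (-46)·51] + [(-46)·7 − (-20)·(-8)] + [(-20)·4 − 3·7] + [3·51 − 22·4]| = 1652, so the area is 826.
Along each edge there are gcd(|Δx|,|Δy|)+1 lattice points, so counting each shared vertex once the boundary has gcd(68,59) + gcd(26,15) + gcd(23,3) + gcd(19,47) = 1+1+1+1 = 4.
By Pick's theorem A = I + B/2 − 1, so I = 826 − 4/2 + 1 = 825.

825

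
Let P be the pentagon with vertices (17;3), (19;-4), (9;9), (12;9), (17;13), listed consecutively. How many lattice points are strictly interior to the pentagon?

Using the shoelace formula, 2A = |(17·(-4) − 19·3) + (19·9 − 9·(-4)) + (9·9 − 12·9) + (12·13 − 17·9) + (17·3 − 17·13)| = 112, so the area is 56.
The number of boundary lattice points is Σ gcd(|Δx|,|Δy|) = gcd(2,7) + gcd(10,13) + gcd(3,0) + gcd(5,4) + gcd(0,10) = 1+1+3+1+10 = 16.
By Pick's theorem A = I + B/2 − 1, so I = 56 − 16/2 + 1 = 49.

49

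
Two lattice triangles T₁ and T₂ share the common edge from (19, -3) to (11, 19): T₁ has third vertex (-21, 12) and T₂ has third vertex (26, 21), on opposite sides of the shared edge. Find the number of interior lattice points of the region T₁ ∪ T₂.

550

The union is the simple quadrilateral with vertices (19, -3), (-21, 12), (11, 19), (26, 21) in order.
The shoelace formula gives twice the area as |[19·12 − (-21)·(-3)] + [(-21)·19 − 11·12] + [11·21 − 26·19] + [26·(-3) − 19·21]| = 1106, so the area is 553.
Summing gcd(|Δx|,|Δy|) over the edges gives the boundary count: gcd(40,15) + gcd(32,7) + gcd(15,2) + gcd(7,24) = 5+1+1+1 = 8.
By Pick's theorem I = A − B/2 + 1 = 553 − 8/2 + 1 = 550.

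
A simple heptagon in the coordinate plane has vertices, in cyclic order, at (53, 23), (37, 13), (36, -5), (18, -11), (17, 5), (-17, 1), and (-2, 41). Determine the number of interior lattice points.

1820

By the shoelace formula, twice the signed area is |[53·13 − 37·23] + [37·(-5) − 36·13] + [36·(-11) − 18·(-5)] + [18·5 − 17·(-11)] + [17·1 − (-17)·5] + [(-17)·41 − (-2)·1] + [(-2)·23 − 53·41]| = 3656, so the area is 1828.
The number of boundary lattice points is Σ gcd(|Δx|,|Δy|) = gcd(16,10) + gcd(1,18) + gcd(18,6) + gcd(1,16) + gcd(34,4) + gcd(15,40) + gcd(55,18) = 2+1+6+1+2+5+1 = 18.
By Pick's theorem A = I + B/2 − 1, so I = 1828 − 18/2 + 1 = 1820.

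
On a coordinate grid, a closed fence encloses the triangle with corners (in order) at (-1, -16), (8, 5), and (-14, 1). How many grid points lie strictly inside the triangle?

211

Using the shoelace formula, 2A = |((-1)·5 − 8·(-16)) + (8·1 − (-14)·5) + ((-14)·(-16) − (-1)·1)| = 426, so the area is 213.
Along each edge there are gcd(|Δx|,|Δy|)+1 lattice points, so counting each shared vertex once the boundary has gcd(9,21) + gcd(22,4) + gcd(13,17) = 3+2+1 = 6.
By Pick's theorem A = I + B/2 − 1, so I = 213 − 6/2 + 1 = 211.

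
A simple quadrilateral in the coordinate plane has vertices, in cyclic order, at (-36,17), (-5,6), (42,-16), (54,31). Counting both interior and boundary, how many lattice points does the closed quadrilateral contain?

1952

By the shoelace formula, twice the signed area is |((-36)·6 − (-5)·17) + ((-5)·(-16) − 42·6) + (42·31 − 54·(-16)) + (54·17 − (-36)·31)| = 3897, so the area is 1948.5.
Summing gcd(|Δx|,|Δy|) over the edges gives the boundary count: gcd(31,11) + gcd(47,22) + gcd(12,47) + gcd(90,14) = 1+1+1+2 = 5.
Pick's theorem gives I = A − B/2 + 1 = 1948.5 − 5/2 + 1 = 1947, so the closed region contains I + B = 1947 + 5 = 1952 lattice points.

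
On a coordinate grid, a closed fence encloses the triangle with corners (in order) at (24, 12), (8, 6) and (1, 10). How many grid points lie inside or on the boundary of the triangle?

Using the shoelace formula, 2A = |(24·6 − 8·12) + (8·10 − 1·6) + (1·12 − 24·10)| = 106, so the area is 53.
The number of boundary lattice points is Σ gcd(|Δx|,|Δy|) = gcd(16,6) + gcd(7,4) + gcd(23,2) = 2+1+1 = 4.
Pick's theorem gives I = A − B/2 + 1 = 53 − 4/2 + 1 = 52, so the closed region contains I + B = 52 + 4 = 56 lattice points.

56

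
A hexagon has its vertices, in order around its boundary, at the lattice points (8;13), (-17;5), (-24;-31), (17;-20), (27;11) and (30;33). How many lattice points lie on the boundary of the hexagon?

7

Summing gcd(|Δx|,|Δy|) over the edges gives the boundary count: gcd(25,8) + gcd(7,36) + gcd(41,11) + gcd(10,31) + gcd(3,22) + gcd(22,20) = 1+1+1+1+1+2 = 7.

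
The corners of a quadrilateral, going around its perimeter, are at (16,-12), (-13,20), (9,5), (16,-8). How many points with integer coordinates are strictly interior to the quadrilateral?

146

The shoelace formula gives twice the area as |[16·20 − (-13)·(-12)] + [(-13)·5 − 9·20] + [9·(-8) − 16·5] + [16·(-12) − 16·(-8)]| = 297, so the area is 297/2.
The number of boundary lattice points is Σ gcd(|Δx|,|Δy|) = gcd(29,32) + gcd(22,15) + gcd(7,13) + gcd(0,4) = 1+1+1+4 = 7.
By Pick's theorem A = I + B/2 − 1, so I = 297/2 − 7/2 + 1 = 146.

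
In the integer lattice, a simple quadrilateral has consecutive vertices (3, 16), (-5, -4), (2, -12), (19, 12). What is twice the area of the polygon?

656

Using the shoelace formula, 2A = |(3·(-4) − (-5)·16) + ((-5)·(-12) − 2·(-4)) + (2·12 − 19·(-12)) + (19·16 − 3·12)| = 656, so the area is 328.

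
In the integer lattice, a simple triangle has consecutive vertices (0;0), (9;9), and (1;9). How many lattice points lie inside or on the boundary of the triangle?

46

By the shoelace formula, twice the signed area is |[0·9 − 9·0] + [9·9 − 1·9] + [1·0 − 0·9]| = 72, so the area is 36.
Summing gcd(|Δx|,|Δy|) over the edges gives the boundary count: gcd(9,9) + gcd(8,0) + gcd(1,9) = 9+8+1 = 18.
Pick's theorem gives I = A − B/2 + 1 = 36 − 18/2 + 1 = 28, so the closed region contains I + B = 28 + 18 = 46 lattice points.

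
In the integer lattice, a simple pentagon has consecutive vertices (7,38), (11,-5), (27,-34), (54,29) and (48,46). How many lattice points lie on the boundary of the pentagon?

13

The number of boundary lattice points is Σ gcd(|Δx|,|Δy|) = gcd(4,43) + gcd(16,29) + gcd(27,63) + gcd(6,17) + gcd(41,8) = 1+1+9+1+1 = 13.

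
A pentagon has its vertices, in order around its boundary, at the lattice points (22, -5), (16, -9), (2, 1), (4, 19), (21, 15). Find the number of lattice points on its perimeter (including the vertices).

Summing gcd(|Δx|,|Δy|) over the edges gives the boundary count: gcd(6,4) + gcd(14,10) + gcd(2,18) + gcd(17,4) + gcd(1,20) = 2+2+2+1+1 = 8.

8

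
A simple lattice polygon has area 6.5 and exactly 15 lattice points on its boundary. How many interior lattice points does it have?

0

Pick's theorem A = I + B/2 − 1 rearranges to I = A − B/2 + 1 = 6.5 − 15/2 + 1 = 0.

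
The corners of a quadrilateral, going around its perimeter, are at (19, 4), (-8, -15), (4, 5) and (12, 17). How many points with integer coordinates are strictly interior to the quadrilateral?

246

By the shoelace formula, twice the signed area is |(19·(-15) − (-8)·4) + ((-8)·5 − 4·(-15)) + (4·17 − 12·5) + (12·4 − 19·17)| = 500, so the area is 250.
The number of boundary lattice points is Σ gcd(|Δx|,|Δy|) = gcd(27,19) + gcd(12,20) + gcd(8,12) + gcd(7,13) = 1+4+4+1 = 10.
By Pick's theorem A = I + B/2 − 1, so I = 250 − 10/2 + 1 = 246.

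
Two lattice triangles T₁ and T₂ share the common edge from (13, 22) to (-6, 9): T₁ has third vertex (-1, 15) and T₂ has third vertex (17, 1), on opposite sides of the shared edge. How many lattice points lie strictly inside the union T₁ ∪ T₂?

The union is the simple quadrilateral with vertices (13, 22), (-1, 15), (-6, 9), (17, 1) in order.
By the shoelace formula, twice the signed area is |(13·15 − (-1)·22) + ((-1)·9 − (-6)·15) + ((-6)·1 − 17·9) + (17·22 − 13·1)| = 500, so the area is 250.
Summing gcd(|Δx|,|Δy|) over the edges gives the boundary count: gcd(14,7) + gcd(5,6) + gcd(23,8) + gcd(4,21) = 7+1+1+1 = 10.
By Pick's theorem I = A − B/2 + 1 = 250 − 10/2 + 1 = 246.

246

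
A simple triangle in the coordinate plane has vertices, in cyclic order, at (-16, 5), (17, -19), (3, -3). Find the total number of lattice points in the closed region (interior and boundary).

By the shoelace formula, twice the signed area is |[(-16)·(-19) − 17·5] + [17·(-3) − 3·(-19)] + [3·5 − (-16)·(-3)]| = 192, so the area is 96.
Along each edge there are gcd(|Δx|,|Δy|)+1 lattice points, so counting each shared vertex once the boundary has gcd(33,24) + gcd(14,16) + gcd(19,8) = 3+2+1 = 6.
Pick's theorem gives I = A − B/2 + 1 = 96 − 6/2 + 1 = 94, so the closed region contains I + B = 94 + 6 = 100 lattice points.

100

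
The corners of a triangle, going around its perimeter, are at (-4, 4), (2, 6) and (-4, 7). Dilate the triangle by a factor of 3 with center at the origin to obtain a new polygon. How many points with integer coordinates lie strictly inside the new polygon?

Using the shoelace formula, 2A = |((-4)·6 − 2·4) + (2·7 − (-4)·6) + ((-4)·4 − (-4)·7)| = 18, so the area is 9.
Summing gcd(|Δx|,|Δy|) over the edges gives the boundary count: gcd(6,2) + gcd(6,1) + gcd(0,3) = 2+1+3 = 6.
Scaling by 3 multiplies the area by 3² = 9 (so the new area is 81) and multiplies the boundary lattice-point count by 3, giving 18.
By Pick's theorem, the interior count of the dilated polygon is 81 − 18/2 + 1 = 73.

73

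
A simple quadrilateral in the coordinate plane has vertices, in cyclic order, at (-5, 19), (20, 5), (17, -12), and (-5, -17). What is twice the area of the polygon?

The shoelace formula gives twice the area as |[(-5)·5 − 20·19] + [20·(-12) − 17·5] + [17·(-17) − (-5)·(-12)] + [(-5)·19 − (-5)·(-17)]| = 1259, so the area is 1259/2.

1259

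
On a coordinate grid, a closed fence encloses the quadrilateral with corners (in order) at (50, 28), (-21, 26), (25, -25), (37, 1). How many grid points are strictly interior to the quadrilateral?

The shoelace formula gives twice the area as |[50·26 − (-21)·28] + [(-21)·(-25) − 25·26] + [25·1 − 37·(-25)] + [37·28 − 50·1]| = 3699, so the area is 3699/2.
The number of boundary lattice points is Σ gcd(|Δx|,|Δy|) = gcd(71,2) + gcd(46,51) + gcd(12,26) + gcd(13,27) = 1+1+2+1 = 5.
By Pick's theorem A = I + B/2 − 1, so I = 3699/2 − 5/2 + 1 = 1848.

1848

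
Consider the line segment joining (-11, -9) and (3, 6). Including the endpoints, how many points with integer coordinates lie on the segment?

2

The number of lattice points on a segment between lattice points is gcd(|Δx|,|Δy|) + 1 = gcd(14,15) + 1 = 1 + 1 = 2.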